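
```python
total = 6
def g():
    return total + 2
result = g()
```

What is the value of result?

Step 1: total = 6 is defined globally.
Step 2: g() looks up total from global scope = 6, then computes 6 + 2 = 8.
Step 3: result = 8

The answer is 8.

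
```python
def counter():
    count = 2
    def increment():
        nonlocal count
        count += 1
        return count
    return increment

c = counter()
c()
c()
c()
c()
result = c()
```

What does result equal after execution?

Step 1: counter() creates closure with count = 2.
Step 2: Each c() call increments count via nonlocal. After 5 calls: 2 + 5 = 7.
Step 3: result = 7

The answer is 7.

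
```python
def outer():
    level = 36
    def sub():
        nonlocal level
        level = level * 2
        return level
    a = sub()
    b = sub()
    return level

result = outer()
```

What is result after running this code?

Step 1: level starts at 36.
Step 2: First sub(): level = 36 * 2 = 72.
Step 3: Second sub(): level = 72 * 2 = 144.
Step 4: result = 144

The answer is 144.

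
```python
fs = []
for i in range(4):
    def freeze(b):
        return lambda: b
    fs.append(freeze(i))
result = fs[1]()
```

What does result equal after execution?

Step 1: freeze(i) creates a new scope capturing b = i at call time.
Step 2: fs[1] = freeze(1), so its lambda captures b = 1.
Step 3: result = 1 (closure factory fixes late binding)

The answer is 1.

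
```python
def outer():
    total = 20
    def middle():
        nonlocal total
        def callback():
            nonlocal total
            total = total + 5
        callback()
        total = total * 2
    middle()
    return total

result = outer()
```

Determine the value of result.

Step 1: total = 20.
Step 2: callback() adds 5: total = 20 + 5 = 25.
Step 3: middle() doubles: total = 25 * 2 = 50.
Step 4: result = 50

The answer is 50.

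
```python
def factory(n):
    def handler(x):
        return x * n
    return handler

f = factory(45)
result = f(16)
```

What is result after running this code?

Step 1: factory(45) creates a closure capturing n = 45.
Step 2: f(16) computes 16 * 45 = 720.
Step 3: result = 720

The answer is 720.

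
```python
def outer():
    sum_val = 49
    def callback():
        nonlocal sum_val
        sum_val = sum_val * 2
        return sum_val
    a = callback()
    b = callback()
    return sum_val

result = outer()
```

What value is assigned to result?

Step 1: sum_val starts at 49.
Step 2: First callback(): sum_val = 49 * 2 = 98.
Step 3: Second callback(): sum_val = 98 * 2 = 196.
Step 4: result = 196

The answer is 196.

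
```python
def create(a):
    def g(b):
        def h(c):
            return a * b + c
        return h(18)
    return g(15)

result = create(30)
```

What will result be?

Step 1: a = 30, b = 15, c = 18.
Step 2: h() computes a * b + c = 30 * 15 + 18 = 468.
Step 3: result = 468

The answer is 468.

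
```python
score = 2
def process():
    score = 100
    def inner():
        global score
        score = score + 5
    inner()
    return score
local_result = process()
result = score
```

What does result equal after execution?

Step 1: Global score = 2. process() creates local score = 100.
Step 2: inner() declares global score and adds 5: global score = 2 + 5 = 7.
Step 3: process() returns its local score = 100 (unaffected by inner).
Step 4: result = global score = 7

The answer is 7.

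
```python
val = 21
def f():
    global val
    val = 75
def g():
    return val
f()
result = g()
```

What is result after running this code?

Step 1: val = 21.
Step 2: f() sets global val = 75.
Step 3: g() reads global val = 75. result = 75

The answer is 75.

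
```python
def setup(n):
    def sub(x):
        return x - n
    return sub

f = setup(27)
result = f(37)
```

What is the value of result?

Step 1: setup(27) creates a closure capturing n = 27.
Step 2: f(37) computes 37 - 27 = 10.
Step 3: result = 10

The answer is 10.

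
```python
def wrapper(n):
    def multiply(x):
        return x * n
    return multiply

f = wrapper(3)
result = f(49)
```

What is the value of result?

Step 1: wrapper(3) returns multiply closure with n = 3.
Step 2: f(49) computes 49 * 3 = 147.
Step 3: result = 147

The answer is 147.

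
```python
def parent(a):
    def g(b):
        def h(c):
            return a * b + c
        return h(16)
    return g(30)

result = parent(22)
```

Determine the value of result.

Step 1: a = 22, b = 30, c = 16.
Step 2: h() computes a * b + c = 22 * 30 + 16 = 676.
Step 3: result = 676

The answer is 676.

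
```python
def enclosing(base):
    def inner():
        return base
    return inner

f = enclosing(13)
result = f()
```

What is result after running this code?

Step 1: enclosing(13) creates closure capturing base = 13.
Step 2: f() returns the captured base = 13.
Step 3: result = 13

The answer is 13.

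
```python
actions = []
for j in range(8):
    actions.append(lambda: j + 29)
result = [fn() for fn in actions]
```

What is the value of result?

Step 1: All lambdas capture j by reference. After the loop, j = 7.
Step 2: Each call returns 7 + 29 = 36.
Step 3: result = [36, 36, 36, 36, 36, 36, 36, 36]

The answer is [36, 36, 36, 36, 36, 36, 36, 36].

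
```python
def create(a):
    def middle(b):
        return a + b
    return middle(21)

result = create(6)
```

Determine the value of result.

Step 1: create(6) passes a = 6.
Step 2: middle(21) has b = 21, reads a = 6 from enclosing.
Step 3: result = 6 + 21 = 27

The answer is 27.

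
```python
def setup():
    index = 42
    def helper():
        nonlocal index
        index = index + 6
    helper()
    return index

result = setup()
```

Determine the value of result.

Step 1: setup() sets index = 42.
Step 2: helper() uses nonlocal to modify index in setup's scope: index = 42 + 6 = 48.
Step 3: setup() returns the modified index = 48

The answer is 48.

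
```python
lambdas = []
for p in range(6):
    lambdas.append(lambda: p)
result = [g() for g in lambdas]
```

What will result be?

Step 1: All 6 lambdas share the same variable p.
Step 2: After the loop, p = 5.
Step 3: Each call returns 5. result = [5, 5, 5, 5, 5, 5]

The answer is [5, 5, 5, 5, 5, 5].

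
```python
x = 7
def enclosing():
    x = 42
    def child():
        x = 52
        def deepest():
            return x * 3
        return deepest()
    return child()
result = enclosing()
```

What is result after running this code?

Step 1: deepest() looks up x through LEGB: not local, finds x = 52 in enclosing child().
Step 2: Returns 52 * 3 = 156.
Step 3: result = 156

The answer is 156.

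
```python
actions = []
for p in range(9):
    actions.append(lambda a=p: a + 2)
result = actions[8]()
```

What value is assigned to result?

Step 1: Default argument a=p captures p's value at definition time.
Step 2: actions[8] was defined when p = 8, so a defaults to 8.
Step 3: result = 8 + 2 = 10 (default arg fixes the late binding issue)

The answer is 10.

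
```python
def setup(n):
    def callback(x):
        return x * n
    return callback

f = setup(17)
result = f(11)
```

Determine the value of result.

Step 1: setup(17) creates a closure capturing n = 17.
Step 2: f(11) computes 11 * 17 = 187.
Step 3: result = 187

The answer is 187.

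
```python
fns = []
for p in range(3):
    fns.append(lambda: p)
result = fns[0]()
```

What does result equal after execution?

Step 1: The loop creates 3 lambdas, all referencing the same variable p.
Step 2: After the loop, p = 2 (final value).
Step 3: fns[0]() looks up p at call time and finds 2. This is the late binding gotcha. result = 2

The answer is 2.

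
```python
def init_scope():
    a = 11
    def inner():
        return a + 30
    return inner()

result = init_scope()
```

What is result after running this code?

Step 1: init_scope() defines a = 11.
Step 2: inner() reads a = 11 from enclosing scope, returns 11 + 30 = 41.
Step 3: result = 41

The answer is 41.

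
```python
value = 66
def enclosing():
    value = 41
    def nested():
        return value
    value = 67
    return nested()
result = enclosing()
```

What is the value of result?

Step 1: enclosing() sets value = 41, then later value = 67.
Step 2: nested() is called after value is reassigned to 67. Closures capture variables by reference, not by value.
Step 3: result = 67

The answer is 67.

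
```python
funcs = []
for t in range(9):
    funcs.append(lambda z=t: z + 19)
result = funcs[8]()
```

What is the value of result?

Step 1: Default argument z=t captures t's value at definition time.
Step 2: funcs[8] was defined when t = 8, so z defaults to 8.
Step 3: result = 8 + 19 = 27 (default arg fixes the late binding issue)

The answer is 27.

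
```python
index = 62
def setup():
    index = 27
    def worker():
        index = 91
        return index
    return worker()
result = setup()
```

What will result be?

Step 1: Three scopes define index: global (62), setup (27), worker (91).
Step 2: worker() has its own local index = 91, which shadows both enclosing and global.
Step 3: result = 91 (local wins in LEGB)

The answer is 91.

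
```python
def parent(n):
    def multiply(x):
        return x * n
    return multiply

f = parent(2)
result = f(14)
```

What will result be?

Step 1: parent(2) returns multiply closure with n = 2.
Step 2: f(14) computes 14 * 2 = 28.
Step 3: result = 28

The answer is 28.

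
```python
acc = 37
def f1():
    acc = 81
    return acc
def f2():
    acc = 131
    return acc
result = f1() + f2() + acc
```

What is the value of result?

Step 1: Each function shadows global acc with its own local.
Step 2: f1() returns 81, f2() returns 131.
Step 3: Global acc = 37 is unchanged. result = 81 + 131 + 37 = 249

The answer is 249.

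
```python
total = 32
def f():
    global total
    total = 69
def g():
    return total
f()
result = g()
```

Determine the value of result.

Step 1: total = 32.
Step 2: f() sets global total = 69.
Step 3: g() reads global total = 69. result = 69

The answer is 69.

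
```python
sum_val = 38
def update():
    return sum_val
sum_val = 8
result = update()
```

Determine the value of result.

Step 1: sum_val is first set to 38, then reassigned to 8.
Step 2: update() is called after the reassignment, so it looks up the current global sum_val = 8.
Step 3: result = 8

The answer is 8.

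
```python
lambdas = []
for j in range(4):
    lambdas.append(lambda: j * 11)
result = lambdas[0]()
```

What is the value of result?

Step 1: All lambdas reference the same variable j (late binding).
Step 2: After the loop, j = 3. Every lambda returns j * 11.
Step 3: lambdas[0]() = 3 * 11 = 33

The answer is 33.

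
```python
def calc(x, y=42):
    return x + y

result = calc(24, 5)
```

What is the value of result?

Step 1: calc(24, 5) overrides default y with 5.
Step 2: Returns 24 + 5 = 29.
Step 3: result = 29

The answer is 29.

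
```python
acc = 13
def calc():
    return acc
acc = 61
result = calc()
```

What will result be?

Step 1: acc is first set to 13, then reassigned to 61.
Step 2: calc() is called after the reassignment, so it looks up the current global acc = 61.
Step 3: result = 61

The answer is 61.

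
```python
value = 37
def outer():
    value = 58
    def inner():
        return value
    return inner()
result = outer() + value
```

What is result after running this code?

Step 1: Global value = 37. outer() shadows with value = 58.
Step 2: inner() returns enclosing value = 58. outer() = 58.
Step 3: result = 58 + global value (37) = 95

The answer is 95.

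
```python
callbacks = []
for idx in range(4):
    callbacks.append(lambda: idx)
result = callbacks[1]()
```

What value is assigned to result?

Step 1: The loop creates 4 lambdas, all referencing the same variable idx.
Step 2: After the loop, idx = 3 (final value).
Step 3: callbacks[1]() looks up idx at call time and finds 3. This is the late binding gotcha. result = 3

The answer is 3.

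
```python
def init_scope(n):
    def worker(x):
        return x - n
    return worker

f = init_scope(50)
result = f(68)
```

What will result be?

Step 1: init_scope(50) creates a closure capturing n = 50.
Step 2: f(68) computes 68 - 50 = 18.
Step 3: result = 18

The answer is 18.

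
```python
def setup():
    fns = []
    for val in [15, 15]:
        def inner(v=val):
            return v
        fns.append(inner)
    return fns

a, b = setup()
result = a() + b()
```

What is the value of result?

Step 1: Default argument v=val captures val at each iteration.
Step 2: a() returns 15 (captured at first iteration), b() returns 15 (captured at second).
Step 3: result = 15 + 15 = 30

The answer is 30.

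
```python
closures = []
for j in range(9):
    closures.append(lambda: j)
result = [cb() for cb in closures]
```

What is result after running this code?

Step 1: All 9 lambdas share the same variable j.
Step 2: After the loop, j = 8.
Step 3: Each call returns 8. result = [8, 8, 8, 8, 8, 8, 8, 8, 8]

The answer is [8, 8, 8, 8, 8, 8, 8, 8, 8].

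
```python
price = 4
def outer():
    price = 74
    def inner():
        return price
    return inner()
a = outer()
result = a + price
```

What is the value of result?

Step 1: outer() has local price = 74. inner() reads from enclosing.
Step 2: outer() returns 74. Global price = 4 unchanged.
Step 3: result = 74 + 4 = 78

The answer is 78.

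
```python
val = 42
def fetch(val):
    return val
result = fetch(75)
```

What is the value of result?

Step 1: Global val = 42.
Step 2: fetch(75) takes parameter val = 75, which shadows the global.
Step 3: result = 75

The answer is 75.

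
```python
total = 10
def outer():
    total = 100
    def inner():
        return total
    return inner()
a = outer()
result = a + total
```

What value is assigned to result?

Step 1: outer() has local total = 100. inner() reads from enclosing.
Step 2: outer() returns 100. Global total = 10 unchanged.
Step 3: result = 100 + 10 = 110

The answer is 110.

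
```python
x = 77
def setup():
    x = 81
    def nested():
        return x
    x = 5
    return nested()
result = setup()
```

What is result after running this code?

Step 1: setup() sets x = 81, then later x = 5.
Step 2: nested() is called after x is reassigned to 5. Closures capture variables by reference, not by value.
Step 3: result = 5

The answer is 5.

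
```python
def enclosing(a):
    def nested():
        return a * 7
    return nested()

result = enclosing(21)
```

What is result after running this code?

Step 1: enclosing(21) binds parameter a = 21.
Step 2: nested() accesses a = 21 from enclosing scope.
Step 3: result = 21 * 7 = 147

The answer is 147.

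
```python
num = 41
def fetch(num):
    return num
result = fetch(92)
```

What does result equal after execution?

Step 1: Global num = 41.
Step 2: fetch(92) takes parameter num = 92, which shadows the global.
Step 3: result = 92

The answer is 92.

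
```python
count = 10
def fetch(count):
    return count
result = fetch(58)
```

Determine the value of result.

Step 1: Global count = 10.
Step 2: fetch(58) takes parameter count = 58, which shadows the global.
Step 3: result = 58

The answer is 58.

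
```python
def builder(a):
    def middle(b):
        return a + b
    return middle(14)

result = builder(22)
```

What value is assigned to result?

Step 1: builder(22) passes a = 22.
Step 2: middle(14) has b = 14, reads a = 22 from enclosing.
Step 3: result = 22 + 14 = 36

The answer is 36.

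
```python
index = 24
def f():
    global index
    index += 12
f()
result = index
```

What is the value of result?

Step 1: index = 24 globally.
Step 2: f() modifies global index: index += 12 = 36.
Step 3: result = 36

The answer is 36.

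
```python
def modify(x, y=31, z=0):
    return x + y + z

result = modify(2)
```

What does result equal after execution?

Step 1: modify(2) uses defaults y = 31, z = 0.
Step 2: Returns 2 + 31 + 0 = 33.
Step 3: result = 33

The answer is 33.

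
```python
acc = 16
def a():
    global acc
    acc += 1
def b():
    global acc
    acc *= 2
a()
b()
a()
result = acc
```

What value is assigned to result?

Step 1: acc = 16.
Step 2: a(): acc = 16 + 1 = 17.
Step 3: b(): acc = 17 * 2 = 34.
Step 4: a(): acc = 34 + 1 = 35

The answer is 35.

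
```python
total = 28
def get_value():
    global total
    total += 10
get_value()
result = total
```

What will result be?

Step 1: total = 28 globally.
Step 2: get_value() modifies global total: total += 10 = 38.
Step 3: result = 38

The answer is 38.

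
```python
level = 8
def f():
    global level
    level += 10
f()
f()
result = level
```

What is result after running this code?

Step 1: level = 8.
Step 2: First f(): level = 8 + 10 = 18.
Step 3: Second f(): level = 18 + 10 = 28. result = 28

The answer is 28.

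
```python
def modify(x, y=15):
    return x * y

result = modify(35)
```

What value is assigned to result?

Step 1: modify(35) uses default y = 15.
Step 2: Returns 35 * 15 = 525.
Step 3: result = 525

The answer is 525.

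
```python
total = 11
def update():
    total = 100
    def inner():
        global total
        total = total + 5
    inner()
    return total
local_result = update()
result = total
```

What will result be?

Step 1: Global total = 11. update() creates local total = 100.
Step 2: inner() declares global total and adds 5: global total = 11 + 5 = 16.
Step 3: update() returns its local total = 100 (unaffected by inner).
Step 4: result = global total = 16

The answer is 16.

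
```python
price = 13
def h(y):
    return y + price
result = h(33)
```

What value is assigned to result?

Step 1: price = 13 is defined globally.
Step 2: h(33) uses parameter y = 33 and looks up price from global scope = 13.
Step 3: result = 33 + 13 = 46

The answer is 46.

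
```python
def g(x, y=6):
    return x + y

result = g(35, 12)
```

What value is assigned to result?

Step 1: g(35, 12) overrides default y with 12.
Step 2: Returns 35 + 12 = 47.
Step 3: result = 47

The answer is 47.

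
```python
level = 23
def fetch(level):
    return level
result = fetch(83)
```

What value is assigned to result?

Step 1: Global level = 23.
Step 2: fetch(83) takes parameter level = 83, which shadows the global.
Step 3: result = 83

The answer is 83.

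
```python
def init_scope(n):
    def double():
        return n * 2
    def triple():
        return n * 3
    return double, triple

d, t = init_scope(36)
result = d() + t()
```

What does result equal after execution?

Step 1: Both closures capture the same n = 36.
Step 2: d() = 36 * 2 = 72, t() = 36 * 3 = 108.
Step 3: result = 72 + 108 = 180

The answer is 180.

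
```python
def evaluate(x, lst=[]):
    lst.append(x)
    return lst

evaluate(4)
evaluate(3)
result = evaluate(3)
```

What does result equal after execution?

Step 1: Mutable default argument gotcha! The list [] is created once.
Step 2: Each call appends to the SAME list: [4], [4, 3], [4, 3, 3].
Step 3: result = [4, 3, 3]

The answer is [4, 3, 3].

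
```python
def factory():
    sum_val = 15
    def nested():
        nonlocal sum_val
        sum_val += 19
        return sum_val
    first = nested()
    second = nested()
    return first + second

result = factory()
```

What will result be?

Step 1: sum_val starts at 15.
Step 2: First call: sum_val = 15 + 19 = 34, returns 34.
Step 3: Second call: sum_val = 34 + 19 = 53, returns 53.
Step 4: result = 34 + 53 = 87

The answer is 87.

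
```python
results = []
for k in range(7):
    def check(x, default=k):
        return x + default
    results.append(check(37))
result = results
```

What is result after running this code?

Step 1: Default argument default=k is evaluated at function definition time.
Step 2: Each iteration creates check with default = current k value.
Step 3: check(37) returns 37 + default. results = [37, 38, 39, 40, 41, 42, 43]

The answer is [37, 38, 39, 40, 41, 42, 43].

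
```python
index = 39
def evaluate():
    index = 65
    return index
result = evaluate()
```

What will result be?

Step 1: Global index = 39.
Step 2: evaluate() creates local index = 65, shadowing the global.
Step 3: Returns local index = 65. result = 65

The answer is 65.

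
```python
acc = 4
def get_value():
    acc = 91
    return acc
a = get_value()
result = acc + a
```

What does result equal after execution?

Step 1: Global acc = 4. get_value() returns local acc = 91.
Step 2: a = 91. Global acc still = 4.
Step 3: result = 4 + 91 = 95

The answer is 95.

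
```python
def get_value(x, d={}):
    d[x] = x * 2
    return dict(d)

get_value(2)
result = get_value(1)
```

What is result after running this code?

Step 1: Mutable default dict is shared across calls.
Step 2: First call adds 2: 4. Second call adds 1: 2.
Step 3: result = {2: 4, 1: 2}

The answer is {2: 4, 1: 2}.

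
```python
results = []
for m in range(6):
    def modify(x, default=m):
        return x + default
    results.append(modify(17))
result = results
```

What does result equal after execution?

Step 1: Default argument default=m is evaluated at function definition time.
Step 2: Each iteration creates modify with default = current m value.
Step 3: modify(17) returns 17 + default. results = [17, 18, 19, 20, 21, 22]

The answer is [17, 18, 19, 20, 21, 22].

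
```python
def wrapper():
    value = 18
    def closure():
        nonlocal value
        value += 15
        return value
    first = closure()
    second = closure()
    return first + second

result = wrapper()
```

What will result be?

Step 1: value starts at 18.
Step 2: First call: value = 18 + 15 = 33, returns 33.
Step 3: Second call: value = 33 + 15 = 48, returns 48.
Step 4: result = 33 + 48 = 81

The answer is 81.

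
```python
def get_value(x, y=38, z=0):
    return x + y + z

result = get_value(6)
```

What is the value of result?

Step 1: get_value(6) uses defaults y = 38, z = 0.
Step 2: Returns 6 + 38 + 0 = 44.
Step 3: result = 44

The answer is 44.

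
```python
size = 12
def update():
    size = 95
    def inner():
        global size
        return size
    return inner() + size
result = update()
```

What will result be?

Step 1: Global size = 12. update() shadows with local size = 95.
Step 2: inner() uses global keyword, so inner() returns global size = 12.
Step 3: update() returns 12 + 95 = 107

The answer is 107.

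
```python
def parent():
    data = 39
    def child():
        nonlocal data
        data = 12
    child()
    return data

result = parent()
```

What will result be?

Step 1: parent() sets data = 39.
Step 2: child() uses nonlocal to reassign data = 12.
Step 3: result = 12

The answer is 12.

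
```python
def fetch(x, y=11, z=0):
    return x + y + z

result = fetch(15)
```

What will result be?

Step 1: fetch(15) uses defaults y = 11, z = 0.
Step 2: Returns 15 + 11 + 0 = 26.
Step 3: result = 26

The answer is 26.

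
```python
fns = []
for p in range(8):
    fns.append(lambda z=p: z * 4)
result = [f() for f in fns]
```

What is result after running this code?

Step 1: Default arg z=p captures p at each iteration.
Step 2: fns[k] has z defaulting to k, returns k * 4.
Step 3: result = [0, 4, 8, 12, 16, 20, 24, 28]

The answer is [0, 4, 8, 12, 16, 20, 24, 28].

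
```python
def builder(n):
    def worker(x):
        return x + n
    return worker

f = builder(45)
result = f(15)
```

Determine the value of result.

Step 1: builder(45) creates a closure that captures n = 45.
Step 2: f(15) calls the closure with x = 15, returning 15 + 45 = 60.
Step 3: result = 60

The answer is 60.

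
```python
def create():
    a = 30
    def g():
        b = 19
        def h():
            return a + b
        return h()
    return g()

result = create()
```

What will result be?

Step 1: create() defines a = 30. g() defines b = 19.
Step 2: h() accesses both from enclosing scopes: a = 30, b = 19.
Step 3: result = 30 + 19 = 49

The answer is 49.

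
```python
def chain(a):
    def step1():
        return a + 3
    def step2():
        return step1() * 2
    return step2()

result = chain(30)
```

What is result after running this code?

Step 1: chain(30) captures a = 30.
Step 2: step2() calls step1() which returns 30 + 3 = 33.
Step 3: step2() returns 33 * 2 = 66

The answer is 66.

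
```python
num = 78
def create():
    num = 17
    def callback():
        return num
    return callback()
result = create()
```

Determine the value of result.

Step 1: num = 78 globally, but create() defines num = 17 locally.
Step 2: callback() looks up num. Not in local scope, so checks enclosing scope (create) and finds num = 17.
Step 3: result = 17

The answer is 17.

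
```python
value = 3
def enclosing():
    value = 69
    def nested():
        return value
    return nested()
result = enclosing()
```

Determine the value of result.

Step 1: value = 3 globally, but enclosing() defines value = 69 locally.
Step 2: nested() looks up value. Not in local scope, so checks enclosing scope (enclosing) and finds value = 69.
Step 3: result = 69

The answer is 69.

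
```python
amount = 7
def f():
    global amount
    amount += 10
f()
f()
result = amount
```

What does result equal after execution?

Step 1: amount = 7.
Step 2: First f(): amount = 7 + 10 = 17.
Step 3: Second f(): amount = 17 + 10 = 27. result = 27

The answer is 27.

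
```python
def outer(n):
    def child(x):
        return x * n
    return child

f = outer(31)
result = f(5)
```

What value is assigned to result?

Step 1: outer(31) creates a closure capturing n = 31.
Step 2: f(5) computes 5 * 31 = 155.
Step 3: result = 155

The answer is 155.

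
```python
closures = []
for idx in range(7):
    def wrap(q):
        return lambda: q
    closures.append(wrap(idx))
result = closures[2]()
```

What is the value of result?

Step 1: wrap(idx) creates a new scope capturing q = idx at call time.
Step 2: closures[2] = wrap(2), so its lambda captures q = 2.
Step 3: result = 2 (closure factory fixes late binding)

The answer is 2.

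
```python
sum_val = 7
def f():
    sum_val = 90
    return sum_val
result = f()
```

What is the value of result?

Step 1: Global sum_val = 7.
Step 2: f() creates local sum_val = 90, shadowing the global.
Step 3: Returns local sum_val = 90. result = 90

The answer is 90.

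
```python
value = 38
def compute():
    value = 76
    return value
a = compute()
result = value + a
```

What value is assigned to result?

Step 1: Global value = 38. compute() returns local value = 76.
Step 2: a = 76. Global value still = 38.
Step 3: result = 38 + 76 = 114

The answer is 114.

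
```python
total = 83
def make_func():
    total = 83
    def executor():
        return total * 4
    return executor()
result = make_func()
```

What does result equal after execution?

Step 1: make_func() shadows global total with total = 83.
Step 2: executor() finds total = 83 in enclosing scope, computes 83 * 4 = 332.
Step 3: result = 332

The answer is 332.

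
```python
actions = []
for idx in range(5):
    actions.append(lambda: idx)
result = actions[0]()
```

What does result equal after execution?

Step 1: The loop creates 5 lambdas, all referencing the same variable idx.
Step 2: After the loop, idx = 4 (final value).
Step 3: actions[0]() looks up idx at call time and finds 4. This is the late binding gotcha. result = 4

The answer is 4.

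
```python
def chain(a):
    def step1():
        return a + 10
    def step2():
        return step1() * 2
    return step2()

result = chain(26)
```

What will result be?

Step 1: chain(26) captures a = 26.
Step 2: step2() calls step1() which returns 26 + 10 = 36.
Step 3: step2() returns 36 * 2 = 72

The answer is 72.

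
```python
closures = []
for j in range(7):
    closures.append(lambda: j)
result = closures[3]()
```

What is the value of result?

Step 1: The loop creates 7 lambdas, all referencing the same variable j.
Step 2: After the loop, j = 6 (final value).
Step 3: closures[3]() looks up j at call time and finds 6. This is the late binding gotcha. result = 6

The answer is 6.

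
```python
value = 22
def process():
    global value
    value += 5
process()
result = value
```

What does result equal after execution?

Step 1: value = 22 globally.
Step 2: process() modifies global value: value += 5 = 27.
Step 3: result = 27

The answer is 27.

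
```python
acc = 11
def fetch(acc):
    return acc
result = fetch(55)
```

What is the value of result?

Step 1: Global acc = 11.
Step 2: fetch(55) takes parameter acc = 55, which shadows the global.
Step 3: result = 55

The answer is 55.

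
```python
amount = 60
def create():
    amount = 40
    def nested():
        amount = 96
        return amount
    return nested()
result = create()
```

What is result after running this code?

Step 1: Three scopes define amount: global (60), create (40), nested (96).
Step 2: nested() has its own local amount = 96, which shadows both enclosing and global.
Step 3: result = 96 (local wins in LEGB)

The answer is 96.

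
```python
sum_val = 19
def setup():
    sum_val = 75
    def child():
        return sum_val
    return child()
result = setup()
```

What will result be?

Step 1: sum_val = 19 globally, but setup() defines sum_val = 75 locally.
Step 2: child() looks up sum_val. Not in local scope, so checks enclosing scope (setup) and finds sum_val = 75.
Step 3: result = 75

The answer is 75.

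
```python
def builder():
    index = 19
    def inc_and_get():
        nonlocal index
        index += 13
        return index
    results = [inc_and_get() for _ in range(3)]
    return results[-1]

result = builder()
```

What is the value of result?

Step 1: index = 19.
Step 2: Three calls to inc_and_get(), each adding 13.
Step 3: Last value = 19 + 13 * 3 = 58

The answer is 58.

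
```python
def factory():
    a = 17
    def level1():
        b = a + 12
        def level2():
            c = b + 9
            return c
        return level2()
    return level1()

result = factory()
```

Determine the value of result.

Step 1: a = 17. b = a + 12 = 29.
Step 2: c = b + 9 = 29 + 9 = 38.
Step 3: result = 38

The answer is 38.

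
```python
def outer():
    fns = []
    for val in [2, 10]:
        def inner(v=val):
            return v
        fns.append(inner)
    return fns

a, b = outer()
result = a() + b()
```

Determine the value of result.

Step 1: Default argument v=val captures val at each iteration.
Step 2: a() returns 2 (captured at first iteration), b() returns 10 (captured at second).
Step 3: result = 2 + 10 = 12

The answer is 12.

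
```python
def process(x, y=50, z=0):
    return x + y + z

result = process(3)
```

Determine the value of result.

Step 1: process(3) uses defaults y = 50, z = 0.
Step 2: Returns 3 + 50 + 0 = 53.
Step 3: result = 53

The answer is 53.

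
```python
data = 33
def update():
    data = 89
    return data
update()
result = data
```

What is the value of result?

Step 1: Global data = 33.
Step 2: update() creates local data = 89 (shadow, not modification).
Step 3: After update() returns, global data is unchanged. result = 33

The answer is 33.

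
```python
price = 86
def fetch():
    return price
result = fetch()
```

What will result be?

Step 1: price = 86 is defined in the global scope.
Step 2: fetch() looks up price. No local price exists, so Python checks the global scope via LEGB rule and finds price = 86.
Step 3: result = 86

The answer is 86.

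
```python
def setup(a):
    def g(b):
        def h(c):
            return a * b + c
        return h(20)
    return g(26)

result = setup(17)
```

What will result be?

Step 1: a = 17, b = 26, c = 20.
Step 2: h() computes a * b + c = 17 * 26 + 20 = 462.
Step 3: result = 462

The answer is 462.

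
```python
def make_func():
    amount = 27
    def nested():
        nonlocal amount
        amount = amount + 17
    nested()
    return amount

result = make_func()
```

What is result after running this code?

Step 1: make_func() sets amount = 27.
Step 2: nested() uses nonlocal to modify amount in make_func's scope: amount = 27 + 17 = 44.
Step 3: make_func() returns the modified amount = 44

The answer is 44.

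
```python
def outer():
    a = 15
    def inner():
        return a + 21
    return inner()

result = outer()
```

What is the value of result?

Step 1: outer() defines a = 15.
Step 2: inner() reads a = 15 from enclosing scope, returns 15 + 21 = 36.
Step 3: result = 36

The answer is 36.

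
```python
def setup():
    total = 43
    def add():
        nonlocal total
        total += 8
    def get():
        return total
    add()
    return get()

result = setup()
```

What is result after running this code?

Step 1: total = 43. add() modifies it via nonlocal, get() reads it.
Step 2: add() makes total = 43 + 8 = 51.
Step 3: get() returns 51. result = 51

The answer is 51.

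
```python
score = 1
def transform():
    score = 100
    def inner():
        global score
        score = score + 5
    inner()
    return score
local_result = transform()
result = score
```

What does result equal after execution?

Step 1: Global score = 1. transform() creates local score = 100.
Step 2: inner() declares global score and adds 5: global score = 1 + 5 = 6.
Step 3: transform() returns its local score = 100 (unaffected by inner).
Step 4: result = global score = 6

The answer is 6.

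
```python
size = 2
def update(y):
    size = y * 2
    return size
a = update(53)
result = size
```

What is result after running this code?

Step 1: Global size = 2.
Step 2: update(53) creates local size = 53 * 2 = 106.
Step 3: Global size unchanged because no global keyword. result = 2

The answer is 2.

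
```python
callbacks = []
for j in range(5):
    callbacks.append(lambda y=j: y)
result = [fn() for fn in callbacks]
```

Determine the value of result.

Step 1: Default arg y=j captures j at each iteration.
Step 2: Each lambda has its own default: 0, 1, ..., 4.
Step 3: result = [0, 1, 2, 3, 4]

The answer is [0, 1, 2, 3, 4].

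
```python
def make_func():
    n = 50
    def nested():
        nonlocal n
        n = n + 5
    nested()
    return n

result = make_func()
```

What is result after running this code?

Step 1: make_func() sets n = 50.
Step 2: nested() uses nonlocal to modify n in make_func's scope: n = 50 + 5 = 55.
Step 3: make_func() returns the modified n = 55

The answer is 55.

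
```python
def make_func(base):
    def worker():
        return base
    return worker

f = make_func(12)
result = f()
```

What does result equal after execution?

Step 1: make_func(12) creates closure capturing base = 12.
Step 2: f() returns the captured base = 12.
Step 3: result = 12

The answer is 12.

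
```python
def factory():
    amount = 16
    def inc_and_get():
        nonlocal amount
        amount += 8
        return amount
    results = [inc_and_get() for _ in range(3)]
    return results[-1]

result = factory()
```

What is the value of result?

Step 1: amount = 16.
Step 2: Three calls to inc_and_get(), each adding 8.
Step 3: Last value = 16 + 8 * 3 = 40

The answer is 40.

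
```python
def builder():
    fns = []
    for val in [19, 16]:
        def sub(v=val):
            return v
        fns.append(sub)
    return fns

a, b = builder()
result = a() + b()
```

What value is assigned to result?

Step 1: Default argument v=val captures val at each iteration.
Step 2: a() returns 19 (captured at first iteration), b() returns 16 (captured at second).
Step 3: result = 19 + 16 = 35

The answer is 35.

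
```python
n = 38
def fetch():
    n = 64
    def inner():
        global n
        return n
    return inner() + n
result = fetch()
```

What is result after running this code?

Step 1: Global n = 38. fetch() shadows with local n = 64.
Step 2: inner() uses global keyword, so inner() returns global n = 38.
Step 3: fetch() returns 38 + 64 = 102

The answer is 102.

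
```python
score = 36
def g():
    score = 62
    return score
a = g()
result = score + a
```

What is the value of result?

Step 1: Global score = 36. g() returns local score = 62.
Step 2: a = 62. Global score still = 36.
Step 3: result = 36 + 62 = 98

The answer is 98.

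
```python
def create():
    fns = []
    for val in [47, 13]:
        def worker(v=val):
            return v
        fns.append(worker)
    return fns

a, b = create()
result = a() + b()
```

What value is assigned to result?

Step 1: Default argument v=val captures val at each iteration.
Step 2: a() returns 47 (captured at first iteration), b() returns 13 (captured at second).
Step 3: result = 47 + 13 = 60

The answer is 60.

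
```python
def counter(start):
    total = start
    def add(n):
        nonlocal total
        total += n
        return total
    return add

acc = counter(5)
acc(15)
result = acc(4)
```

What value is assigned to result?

Step 1: counter(5) creates closure with total = 5.
Step 2: First acc(15): total = 5 + 15 = 20.
Step 3: Second acc(4): total = 20 + 4 = 24. result = 24

The answer is 24.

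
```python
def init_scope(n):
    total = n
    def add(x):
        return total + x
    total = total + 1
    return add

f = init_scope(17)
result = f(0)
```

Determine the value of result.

Step 1: init_scope(17) sets total = 17, then total = 17 + 1 = 18.
Step 2: Closures capture by reference, so add sees total = 18.
Step 3: f(0) returns 18 + 0 = 18

The answer is 18.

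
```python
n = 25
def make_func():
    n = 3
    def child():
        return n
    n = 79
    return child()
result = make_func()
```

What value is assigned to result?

Step 1: make_func() sets n = 3, then later n = 79.
Step 2: child() is called after n is reassigned to 79. Closures capture variables by reference, not by value.
Step 3: result = 79

The answer is 79.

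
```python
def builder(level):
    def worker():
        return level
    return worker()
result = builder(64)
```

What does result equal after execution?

Step 1: builder(64) binds parameter level = 64.
Step 2: worker() looks up level in enclosing scope and finds the parameter level = 64.
Step 3: result = 64

The answer is 64.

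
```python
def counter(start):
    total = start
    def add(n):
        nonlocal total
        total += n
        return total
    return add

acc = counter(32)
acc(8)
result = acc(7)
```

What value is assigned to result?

Step 1: counter(32) creates closure with total = 32.
Step 2: First acc(8): total = 32 + 8 = 40.
Step 3: Second acc(7): total = 40 + 7 = 47. result = 47

The answer is 47.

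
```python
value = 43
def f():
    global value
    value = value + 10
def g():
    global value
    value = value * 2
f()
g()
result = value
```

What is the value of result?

Step 1: value = 43.
Step 2: f() adds 10: value = 43 + 10 = 53.
Step 3: g() doubles: value = 53 * 2 = 106.
Step 4: result = 106

The answer is 106.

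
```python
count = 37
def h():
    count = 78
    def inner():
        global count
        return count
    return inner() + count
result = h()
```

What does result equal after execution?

Step 1: Global count = 37. h() shadows with local count = 78.
Step 2: inner() uses global keyword, so inner() returns global count = 37.
Step 3: h() returns 37 + 78 = 115

The answer is 115.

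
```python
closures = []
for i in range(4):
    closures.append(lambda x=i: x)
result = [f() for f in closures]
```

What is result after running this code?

Step 1: Default arg x=i captures i at each iteration.
Step 2: Each lambda has its own default: 0, 1, ..., 3.
Step 3: result = [0, 1, 2, 3]

The answer is [0, 1, 2, 3].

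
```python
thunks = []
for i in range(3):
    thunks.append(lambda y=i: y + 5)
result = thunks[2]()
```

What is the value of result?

Step 1: Default argument y=i captures i's value at definition time.
Step 2: thunks[2] was defined when i = 2, so y defaults to 2.
Step 3: result = 2 + 5 = 7 (default arg fixes the late binding issue)

The answer is 7.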